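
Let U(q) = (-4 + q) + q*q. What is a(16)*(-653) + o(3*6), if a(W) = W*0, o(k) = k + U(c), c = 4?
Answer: 34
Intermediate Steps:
U(q) = -4 + q + q**2 (U(q) = (-4 + q) + q**2 = -4 + q + q**2)
o(k) = 16 + k (o(k) = k + (-4 + 4 + 4**2) = k + (-4 + 4 + 16) = k + 16 = 16 + k)
a(W) = 0
a(16)*(-653) + o(3*6) = 0*(-653) + (16 + 3*6) = 0 + (16 + 18) = 0 + 34 = 34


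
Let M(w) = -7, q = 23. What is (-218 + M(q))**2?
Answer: 50625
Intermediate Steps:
(-218 + M(q))**2 = (-218 - 7)**2 = (-225)**2 = 50625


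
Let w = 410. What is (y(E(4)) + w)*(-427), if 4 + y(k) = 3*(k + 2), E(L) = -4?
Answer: -170800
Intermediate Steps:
y(k) = 2 + 3*k (y(k) = -4 + 3*(k + 2) = -4 + 3*(2 + k) = -4 + (6 + 3*k) = 2 + 3*k)
(y(E(4)) + w)*(-427) = ((2 + 3*(-4)) + 410)*(-427) = ((2 - 12) + 410)*(-427) = (-10 + 410)*(-427) = 400*(-427) = -170800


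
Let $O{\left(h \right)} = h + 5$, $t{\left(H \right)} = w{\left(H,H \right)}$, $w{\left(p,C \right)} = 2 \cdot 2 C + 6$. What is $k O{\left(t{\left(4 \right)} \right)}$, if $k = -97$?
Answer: $-2619$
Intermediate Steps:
$w{\left(p,C \right)} = 6 + 4 C$ ($w{\left(p,C \right)} = 4 C + 6 = 6 + 4 C$)
$t{\left(H \right)} = 6 + 4 H$
$O{\left(h \right)} = 5 + h$
$k O{\left(t{\left(4 \right)} \right)} = - 97 \left(5 + \left(6 + 4 \cdot 4\right)\right) = - 97 \left(5 + \left(6 + 16\right)\right) = - 97 \left(5 + 22\right) = \left(-97\right) 27 = -2619$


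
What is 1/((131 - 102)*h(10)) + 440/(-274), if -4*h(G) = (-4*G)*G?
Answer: -637863/397300 ≈ -1.6055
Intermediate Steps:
h(G) = G² (h(G) = -(-4*G)*G/4 = -(-1)*G² = G²)
1/((131 - 102)*h(10)) + 440/(-274) = 1/((131 - 102)*(10²)) + 440/(-274) = 1/(29*100) + 440*(-1/274) = (1/29)*(1/100) - 220/137 = 1/2900 - 220/137 = -637863/397300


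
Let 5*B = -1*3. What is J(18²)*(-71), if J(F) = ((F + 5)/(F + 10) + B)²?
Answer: -29354879/2788900 ≈ -10.526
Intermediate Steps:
B = -⅗ (B = (-1*3)/5 = (⅕)*(-3) = -⅗ ≈ -0.60000)
J(F) = (-⅗ + (5 + F)/(10 + F))² (J(F) = ((F + 5)/(F + 10) - ⅗)² = ((5 + F)/(10 + F) - ⅗)² = (-⅗ + (5 + F)/(10 + F))²)
J(18²)*(-71) = ((-5 + 2*18²)²/(25*(10 + 18²)²))*(-71) = ((-5 + 2*324)²/(25*(10 + 324)²))*(-71) = ((1/25)*(-5 + 648)²/334²)*(-71) = ((1/25)*643²*(1/111556))*(-71) = ((1/25)*413449*(1/111556))*(-71) = (413449/2788900)*(-71) = -29354879/2788900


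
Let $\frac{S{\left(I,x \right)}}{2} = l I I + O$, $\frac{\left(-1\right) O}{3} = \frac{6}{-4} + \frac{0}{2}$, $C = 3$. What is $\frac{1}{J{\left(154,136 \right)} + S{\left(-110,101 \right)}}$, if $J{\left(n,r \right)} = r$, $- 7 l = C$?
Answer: $- \frac{7}{71585} \approx -9.7786 \cdot 10^{-5}$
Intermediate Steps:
$l = - \frac{3}{7}$ ($l = \left(- \frac{1}{7}\right) 3 = - \frac{3}{7} \approx -0.42857$)
$O = \frac{9}{2}$ ($O = - 3 \left(\frac{6}{-4} + \frac{0}{2}\right) = - 3 \left(6 \left(- \frac{1}{4}\right) + 0 \cdot \frac{1}{2}\right) = - 3 \left(- \frac{3}{2} + 0\right) = \left(-3\right) \left(- \frac{3}{2}\right) = \frac{9}{2} \approx 4.5$)
$S{\left(I,x \right)} = 9 - \frac{6 I^{2}}{7}$ ($S{\left(I,x \right)} = 2 \left(- \frac{3 I I}{7} + \frac{9}{2}\right) = 2 \left(- \frac{3 I^{2}}{7} + \frac{9}{2}\right) = 2 \left(\frac{9}{2} - \frac{3 I^{2}}{7}\right) = 9 - \frac{6 I^{2}}{7}$)
$\frac{1}{J{\left(154,136 \right)} + S{\left(-110,101 \right)}} = \frac{1}{136 + \left(9 - \frac{6 \left(-110\right)^{2}}{7}\right)} = \frac{1}{136 + \left(9 - \frac{72600}{7}\right)} = \frac{1}{136 - \frac{72537}{7}} = \frac{1}{- \frac{71585}{7}} = - \frac{7}{71585}$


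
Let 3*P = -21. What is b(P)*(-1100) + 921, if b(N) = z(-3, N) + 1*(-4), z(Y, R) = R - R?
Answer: 5321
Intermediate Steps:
P = -7 (P = (1/3)*(-21) = -7)
z(Y, R) = 0
b(N) = -4 (b(N) = 0 + 1*(-4) = 0 - 4 = -4)
b(P)*(-1100) + 921 = -4*(-1100) + 921 = 4400 + 921 = 5321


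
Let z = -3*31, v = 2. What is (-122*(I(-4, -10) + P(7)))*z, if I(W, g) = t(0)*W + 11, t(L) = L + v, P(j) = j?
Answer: 113460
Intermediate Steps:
z = -93
t(L) = 2 + L (t(L) = L + 2 = 2 + L)
I(W, g) = 11 + 2*W (I(W, g) = (2 + 0)*W + 11 = 2*W + 11 = 11 + 2*W)
(-122*(I(-4, -10) + P(7)))*z = -122*((11 + 2*(-4)) + 7)*(-93) = -122*((11 - 8) + 7)*(-93) = -122*(3 + 7)*(-93) = -122*10*(-93) = -1220*(-93) = 113460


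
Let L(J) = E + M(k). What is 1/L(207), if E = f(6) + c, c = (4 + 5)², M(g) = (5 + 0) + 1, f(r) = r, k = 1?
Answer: 1/93 ≈ 0.010753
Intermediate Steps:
M(g) = 6 (M(g) = 5 + 1 = 6)
c = 81 (c = 9² = 81)
E = 87 (E = 6 + 81 = 87)
L(J) = 93 (L(J) = 87 + 6 = 93)
1/L(207) = 1/93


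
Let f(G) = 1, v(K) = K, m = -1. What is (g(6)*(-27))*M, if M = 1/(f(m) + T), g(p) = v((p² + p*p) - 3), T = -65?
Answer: 1863/64 ≈ 29.109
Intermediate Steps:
g(p) = -3 + 2*p² (g(p) = (p² + p*p) - 3 = (p² + p²) - 3 = 2*p² - 3 = -3 + 2*p²)
M = -1/64 (M = 1/(1 - 65) = 1/(-64) = -1/64 ≈ -0.015625)
(g(6)*(-27))*M = ((-3 + 2*6²)*(-27))*(-1/64) = ((-3 + 2*36)*(-27))*(-1/64) = ((-3 + 72)*(-27))*(-1/64) = (69*(-27))*(-1/64) = -1863*(-1/64) = 1863/64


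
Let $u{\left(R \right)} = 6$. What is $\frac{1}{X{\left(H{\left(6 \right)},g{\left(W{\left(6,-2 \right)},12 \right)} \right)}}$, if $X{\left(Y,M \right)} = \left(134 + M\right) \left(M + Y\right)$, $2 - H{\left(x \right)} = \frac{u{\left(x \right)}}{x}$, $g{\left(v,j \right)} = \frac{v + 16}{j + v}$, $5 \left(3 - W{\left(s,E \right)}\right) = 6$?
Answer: $\frac{4761}{1474930} \approx 0.0032279$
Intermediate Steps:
$W{\left(s,E \right)} = \frac{9}{5}$ ($W{\left(s,E \right)} = 3 - \frac{6}{5} = \frac{9}{5}$)
$g{\left(v,j \right)} = \frac{16 + v}{j + v}$
$H{\left(x \right)} = 2 - \frac{6}{x}$
$\frac{1}{X{\left(H{\left(6 \right)},g{\left(W{\left(6,-2 \right)},12 \right)} \right)}} = \frac{1}{\left(\frac{16 + \frac{9}{5}}{12 + \frac{9}{5}}\right)^{2} + 134 \frac{16 + \frac{9}{5}}{12 + \frac{9}{5}} + 134 \left(2 - \frac{6}{6}\right) + \frac{16 + \frac{9}{5}}{12 + \frac{9}{5}} \left(2 - \frac{6}{6}\right)} = \frac{1}{\left(\frac{1}{\frac{69}{5}} \cdot \frac{89}{5}\right)^{2} + 134 \frac{1}{\frac{69}{5}} \cdot \frac{89}{5} + 134 \left(2 - 1\right) + \frac{1}{\frac{69}{5}} \cdot \frac{89}{5} \left(2 - 1\right)} = \frac{1}{\left(\frac{5}{69} \cdot \frac{89}{5}\right)^{2} + 134 \cdot \frac{5}{69} \cdot \frac{89}{5} + 134 \left(2 - 1\right) + \frac{5}{69} \cdot \frac{89}{5} \left(2 - 1\right)} = \frac{1}{\left(\frac{89}{69}\right)^{2} + 134 \cdot \frac{89}{69} + 134 \cdot 1 + \frac{89}{69} \cdot 1} = \frac{1}{\frac{7921}{4761} + \frac{11926}{69} + 134 + \frac{89}{69}} = \frac{1}{\frac{1474930}{4761}} = \frac{4761}{1474930}$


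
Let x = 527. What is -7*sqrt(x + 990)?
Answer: -7*sqrt(1517) ≈ -272.64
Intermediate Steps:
-7*sqrt(x + 990) = -7*sqrt(527 + 990) = -7*sqrt(1517)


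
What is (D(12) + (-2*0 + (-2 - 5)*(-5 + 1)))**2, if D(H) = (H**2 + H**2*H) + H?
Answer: 3655744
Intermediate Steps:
D(H) = H + H**2 + H**3 (D(H) = (H**2 + H**3) + H = H + H**2 + H**3)
(D(12) + (-2*0 + (-2 - 5)*(-5 + 1)))**2 = (12*(1 + 12 + 12**2) + (-2*0 + (-2 - 5)*(-5 + 1)))**2 = (12*(1 + 12 + 144) + (0 - 7*(-4)))**2 = (12*157 + (0 + 28))**2 = (1884 + 28)**2 = 1912**2 = 3655744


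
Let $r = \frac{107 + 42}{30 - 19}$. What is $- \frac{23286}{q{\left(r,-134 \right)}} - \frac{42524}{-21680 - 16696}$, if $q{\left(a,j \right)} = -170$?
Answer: $\frac{112606577}{815490} \approx 138.08$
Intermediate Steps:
$r = \frac{149}{11} \approx 13.545$
$- \frac{23286}{q{\left(r,-134 \right)}} - \frac{42524}{-21680 - 16696} = - \frac{23286}{-170} - \frac{42524}{-21680 - 16696} = \left(-23286\right) \left(- \frac{1}{170}\right) - \frac{42524}{-21680 - 16696} = \frac{11643}{85} - \frac{42524}{-38376} = \frac{11643}{85} - - \frac{10631}{9594} = \frac{11643}{85} + \frac{10631}{9594} = \frac{112606577}{815490}$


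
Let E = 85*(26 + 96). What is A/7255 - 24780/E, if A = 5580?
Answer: -2438286/1504687 ≈ -1.6205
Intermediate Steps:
E = 10370 (E = 85*122 = 10370)
A/7255 - 24780/E = 5580/7255 - 24780/10370 = 5580*(1/7255) - 24780*1/10370 = 1116/1451 - 2478/1037 = -2438286/1504687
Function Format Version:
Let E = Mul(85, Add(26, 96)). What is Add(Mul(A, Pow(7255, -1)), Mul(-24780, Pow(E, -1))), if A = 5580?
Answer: Rational(-2438286, 1504687) ≈ -1.6205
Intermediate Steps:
E = 10370 (E = Mul(85, 122) = 10370)
Add(Mul(A, Pow(7255, -1)), Mul(-24780, Pow(E, -1))) = Add(Mul(5580, Pow(7255, -1)), Mul(-24780, Pow(10370, -1))) = Add(Mul(5580, Rational(1, 7255)), Mul(-24780, Rational(1, 10370))) = Add(Rational(1116, 1451), Rational(-2478, 1037)) = Rational(-2438286, 1504687)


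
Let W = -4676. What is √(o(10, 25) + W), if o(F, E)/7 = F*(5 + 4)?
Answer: 17*I*√14 ≈ 63.608*I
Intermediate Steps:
o(F, E) = 63*F (o(F, E) = 7*(F*(5 + 4)) = 7*(F*9) = 7*(9*F) = 63*F)
√(o(10, 25) + W) = √(63*10 - 4676) = √(630 - 4676) = √(-4046) = 17*I*√14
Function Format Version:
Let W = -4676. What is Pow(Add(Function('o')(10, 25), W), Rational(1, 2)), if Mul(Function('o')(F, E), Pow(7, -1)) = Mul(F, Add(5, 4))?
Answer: Mul(17, I, Pow(14, Rational(1, 2))) ≈ Mul(63.608, I)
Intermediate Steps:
Function('o')(F, E) = Mul(63, F) (Function('o')(F, E) = Mul(7, Mul(F, Add(5, 4))) = Mul(7, Mul(F, 9)) = Mul(7, Mul(9, F)) = Mul(63, F))
Pow(Add(Function('o')(10, 25), W), Rational(1, 2)) = Pow(Add(Mul(63, 10), -4676), Rational(1, 2)) = Pow(Add(630, -4676), Rational(1, 2)) = Pow(-4046, Rational(1, 2)) = Mul(17, I, Pow(14, Rational(1, 2)))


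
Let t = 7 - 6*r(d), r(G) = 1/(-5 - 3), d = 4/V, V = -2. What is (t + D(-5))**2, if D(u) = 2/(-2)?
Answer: 729/16 ≈ 45.563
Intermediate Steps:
D(u) = -1 (D(u) = 2*(-1/2) = -1)
d = -2 (d = 4/(-2) = 4*(-1/2) = -2)
r(G) = -1/8 (r(G) = 1/(-8) = -1/8)
t = 31/4 (t = 7 - 6*(-1/8) = 7 + 3/4 = 31/4 ≈ 7.7500)
(t + D(-5))**2 = (31/4 - 1)**2 = (27/4)**2 = 729/16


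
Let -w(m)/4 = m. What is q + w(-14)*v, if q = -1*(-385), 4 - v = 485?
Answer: -26551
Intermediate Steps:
v = -481 (v = 4 - 1*485 = 4 - 485 = -481)
w(m) = -4*m
q = 385
q + w(-14)*v = 385 - 4*(-14)*(-481) = 385 + 56*(-481) = 385 - 26936 = -26551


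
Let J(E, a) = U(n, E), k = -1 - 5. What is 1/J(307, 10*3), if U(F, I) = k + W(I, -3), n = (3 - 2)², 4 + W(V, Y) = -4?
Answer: -1/14 ≈ -0.071429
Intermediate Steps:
W(V, Y) = -8 (W(V, Y) = -4 - 4 = -8)
n = 1 (n = 1² = 1)
k = -6
U(F, I) = -14 (U(F, I) = -6 - 8 = -14)
J(E, a) = -14
1/J(307, 10*3) = 1/(-14) = -1/14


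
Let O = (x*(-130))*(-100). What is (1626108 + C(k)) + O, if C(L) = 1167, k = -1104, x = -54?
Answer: 925275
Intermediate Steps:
O = -702000 (O = -54*(-130)*(-100) = 7020*(-100) = -702000)
(1626108 + C(k)) + O = (1626108 + 1167) - 702000 = 1627275 - 702000 = 925275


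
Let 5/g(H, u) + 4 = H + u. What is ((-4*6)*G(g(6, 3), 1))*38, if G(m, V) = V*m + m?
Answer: -1824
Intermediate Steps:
g(H, u) = 5/(-4 + H + u) (g(H, u) = 5/(-4 + (H + u)) = 5/(-4 + H + u))
G(m, V) = m + V*m
((-4*6)*G(g(6, 3), 1))*38 = ((-4*6)*((5/(-4 + 6 + 3))*(1 + 1)))*38 = -24*5/5*2*38 = -24*5*(⅕)*2*38 = -24*2*38 = -48*38 = -1824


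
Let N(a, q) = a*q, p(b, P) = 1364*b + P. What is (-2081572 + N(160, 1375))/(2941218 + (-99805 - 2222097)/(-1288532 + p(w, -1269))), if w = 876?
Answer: -44183015241/69808183792 ≈ -0.63292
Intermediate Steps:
p(b, P) = P + 1364*b
(-2081572 + N(160, 1375))/(2941218 + (-99805 - 2222097)/(-1288532 + p(w, -1269))) = (-2081572 + 160*1375)/(2941218 + (-99805 - 2222097)/(-1288532 + (-1269 + 1364*876))) = (-2081572 + 220000)/(2941218 - 2321902/(-1288532 + (-1269 + 1194864))) = -1861572/(2941218 - 2321902/(-1288532 + 1193595)) = -1861572/(2941218 - 2321902/(-94937)) = -1861572/(2941218 - 2321902*(-1/94937)) = -1861572/(2941218 + 2321902/94937) = -1861572/279232735168/94937 = -1861572*94937/279232735168 = -44183015241/69808183792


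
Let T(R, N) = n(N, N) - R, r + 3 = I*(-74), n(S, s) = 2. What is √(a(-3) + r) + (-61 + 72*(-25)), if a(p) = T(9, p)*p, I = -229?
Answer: -1861 + 2*√4241 ≈ -1730.8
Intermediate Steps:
r = 16943 (r = -3 - 229*(-74) = -3 + 16946 = 16943)
T(R, N) = 2 - R
a(p) = -7*p (a(p) = (2 - 1*9)*p = (2 - 9)*p = -7*p)
√(a(-3) + r) + (-61 + 72*(-25)) = √(-7*(-3) + 16943) + (-61 + 72*(-25)) = √(21 + 16943) + (-61 - 1800) = √16964 - 1861 = 2*√4241 - 1861 = -1861 + 2*√4241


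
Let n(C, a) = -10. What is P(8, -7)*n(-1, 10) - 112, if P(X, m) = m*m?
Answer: -602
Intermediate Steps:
P(X, m) = m**2
P(8, -7)*n(-1, 10) - 112 = (-7)**2*(-10) - 112 = 49*(-10) - 112 = -490 - 112 = -602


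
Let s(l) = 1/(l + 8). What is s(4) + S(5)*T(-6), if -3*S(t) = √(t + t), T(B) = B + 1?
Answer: 1/12 + 5*√10/3 ≈ 5.3538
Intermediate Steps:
s(l) = 1/(8 + l)
T(B) = 1 + B
S(t) = -√2*√t/3 (S(t) = -√(t + t)/3 = -√2*√t/3)
s(4) + S(5)*T(-6) = 1/(8 + 4) + (-√2*√5/3)*(1 - 6) = 1/12 - √10/3*(-5) = 1/12 + 5*√10/3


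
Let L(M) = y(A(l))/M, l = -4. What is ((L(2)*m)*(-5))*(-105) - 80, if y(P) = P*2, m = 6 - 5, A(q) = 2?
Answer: 970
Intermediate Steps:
m = 1
y(P) = 2*P
L(M) = 4/M (L(M) = (2*2)/M = 4/M)
((L(2)*m)*(-5))*(-105) - 80 = (((4/2)*1)*(-5))*(-105) - 80 = (((4*(1/2))*1)*(-5))*(-105) - 80 = ((2*1)*(-5))*(-105) - 80 = (2*(-5))*(-105) - 80 = -10*(-105) - 80 = 1050 - 80 = 970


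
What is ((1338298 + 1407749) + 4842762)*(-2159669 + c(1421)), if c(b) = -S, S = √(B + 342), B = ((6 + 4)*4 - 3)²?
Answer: -16389315544221 - 7588809*√1711 ≈ -1.6390e+13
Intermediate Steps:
B = 1369 (B = (10*4 - 3)² = (40 - 3)² = 37² = 1369)
S = √1711 (S = √(1369 + 342) = √1711 ≈ 41.364)
c(b) = -√1711
((1338298 + 1407749) + 4842762)*(-2159669 + c(1421)) = ((1338298 + 1407749) + 4842762)*(-2159669 - √1711) = (2746047 + 4842762)*(-2159669 - √1711) = 7588809*(-2159669 - √1711) = -16389315544221 - 7588809*√1711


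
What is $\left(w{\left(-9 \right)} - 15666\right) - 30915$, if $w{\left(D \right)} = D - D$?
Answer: $-46581$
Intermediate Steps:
$w{\left(D \right)} = 0$
$\left(w{\left(-9 \right)} - 15666\right) - 30915 = \left(0 - 15666\right) - 30915 = -15666 - 30915 = -46581$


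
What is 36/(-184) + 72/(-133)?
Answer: -4509/6118 ≈ -0.73701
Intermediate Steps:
36/(-184) + 72/(-133) = 36*(-1/184) + 72*(-1/133) = -9/46 - 72/133 = -4509/6118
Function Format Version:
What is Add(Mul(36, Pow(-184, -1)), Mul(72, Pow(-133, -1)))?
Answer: Rational(-4509, 6118) ≈ -0.73701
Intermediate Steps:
Add(Mul(36, Pow(-184, -1)), Mul(72, Pow(-133, -1))) = Add(Mul(36, Rational(-1, 184)), Mul(72, Rational(-1, 133))) = Add(Rational(-9, 46), Rational(-72, 133)) = Rational(-4509, 6118)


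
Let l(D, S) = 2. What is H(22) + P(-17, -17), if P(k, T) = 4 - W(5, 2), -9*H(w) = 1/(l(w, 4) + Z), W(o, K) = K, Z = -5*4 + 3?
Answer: 271/135 ≈ 2.0074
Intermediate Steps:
Z = -17 (Z = -20 + 3 = -17)
H(w) = 1/135 (H(w) = -1/(9*(2 - 17)) = -1/9/(-15) = -1/9*(-1/15) = 1/135)
P(k, T) = 2 (P(k, T) = 4 - 1*2 = 4 - 2 = 2)
H(22) + P(-17, -17) = 1/135 + 2 = 271/135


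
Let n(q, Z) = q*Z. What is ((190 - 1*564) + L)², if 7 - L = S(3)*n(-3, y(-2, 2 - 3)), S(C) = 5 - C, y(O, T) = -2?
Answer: 143641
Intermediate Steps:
n(q, Z) = Z*q
L = -5 (L = 7 - (5 - 1*3)*(-2*(-3)) = 7 - (5 - 3)*6 = 7 - 2*6 = 7 - 1*12 = 7 - 12 = -5)
((190 - 1*564) + L)² = ((190 - 1*564) - 5)² = ((190 - 564) - 5)² = (-374 - 5)² = (-379)² = 143641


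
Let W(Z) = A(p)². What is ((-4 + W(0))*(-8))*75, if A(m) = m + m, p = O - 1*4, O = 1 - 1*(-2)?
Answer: 0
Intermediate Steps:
O = 3 (O = 1 + 2 = 3)
p = -1 (p = 3 - 1*4 = 3 - 4 = -1)
A(m) = 2*m
W(Z) = 4 (W(Z) = (2*(-1))² = (-2)² = 4)
((-4 + W(0))*(-8))*75 = ((-4 + 4)*(-8))*75 = (0*(-8))*75 = 0*75 = 0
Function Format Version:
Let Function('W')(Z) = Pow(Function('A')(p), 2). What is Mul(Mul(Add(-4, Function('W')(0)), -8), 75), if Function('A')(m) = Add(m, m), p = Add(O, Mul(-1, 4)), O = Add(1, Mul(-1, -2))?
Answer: 0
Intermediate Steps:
O = 3 (O = Add(1, 2) = 3)
p = -1 (p = Add(3, Mul(-1, 4)) = Add(3, -4) = -1)
Function('A')(m) = Mul(2, m)
Function('W')(Z) = 4 (Function('W')(Z) = Pow(Mul(2, -1), 2) = Pow(-2, 2) = 4)
Mul(Mul(Add(-4, Function('W')(0)), -8), 75) = Mul(Mul(Add(-4, 4), -8), 75) = Mul(Mul(0, -8), 75) = Mul(0, 75) = 0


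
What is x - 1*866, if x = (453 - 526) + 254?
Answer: -685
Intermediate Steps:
x = 181 (x = -73 + 254 = 181)
x - 1*866 = 181 - 1*866 = 181 - 866 = -685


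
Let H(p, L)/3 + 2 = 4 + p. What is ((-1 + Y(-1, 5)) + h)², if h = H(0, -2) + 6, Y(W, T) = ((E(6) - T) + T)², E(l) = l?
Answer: 2209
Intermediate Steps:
H(p, L) = 6 + 3*p (H(p, L) = -6 + 3*(4 + p) = -6 + (12 + 3*p) = 6 + 3*p)
Y(W, T) = 36 (Y(W, T) = ((6 - T) + T)² = 6² = 36)
h = 12 (h = (6 + 3*0) + 6 = (6 + 0) + 6 = 6 + 6 = 12)
((-1 + Y(-1, 5)) + h)² = ((-1 + 36) + 12)² = (35 + 12)² = 47² = 2209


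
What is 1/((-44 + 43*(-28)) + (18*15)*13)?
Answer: 1/2262 ≈ 0.00044209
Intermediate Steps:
1/((-44 + 43*(-28)) + (18*15)*13) = 1/((-44 - 1204) + 270*13) = 1/(-1248 + 3510) = 1/2262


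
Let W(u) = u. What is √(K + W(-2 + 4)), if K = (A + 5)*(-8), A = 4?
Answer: I*√70 ≈ 8.3666*I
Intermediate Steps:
K = -72 (K = (4 + 5)*(-8) = 9*(-8) = -72)
√(K + W(-2 + 4)) = √(-72 + (-2 + 4)) = √(-72 + 2) = √(-70) = I*√70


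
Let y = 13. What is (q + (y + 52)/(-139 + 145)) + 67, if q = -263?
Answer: -1111/6 ≈ -185.17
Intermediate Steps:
(q + (y + 52)/(-139 + 145)) + 67 = (-263 + (13 + 52)/(-139 + 145)) + 67 = (-263 + 65/6) + 67 = -1513/6 + 67 = -1111/6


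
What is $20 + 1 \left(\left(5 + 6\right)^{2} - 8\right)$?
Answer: $133$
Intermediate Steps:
$20 + 1 \left(\left(5 + 6\right)^{2} - 8\right) = 20 + 1 \left(11^{2} - 8\right) = 20 + 1 \left(121 - 8\right) = 20 + 1 \cdot 113 = 20 + 113 = 133$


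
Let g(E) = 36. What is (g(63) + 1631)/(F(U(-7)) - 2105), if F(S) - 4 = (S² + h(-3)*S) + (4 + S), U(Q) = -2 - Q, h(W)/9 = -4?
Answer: -1667/2247 ≈ -0.74188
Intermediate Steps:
h(W) = -36 (h(W) = 9*(-4) = -36)
F(S) = 8 + S² - 35*S (F(S) = 4 + ((S² - 36*S) + (4 + S)) = 4 + (4 + S² - 35*S) = 8 + S² - 35*S)
(g(63) + 1631)/(F(U(-7)) - 2105) = (36 + 1631)/((8 + (-2 - 1*(-7))² - 35*(-2 - 1*(-7))) - 2105) = 1667/((8 + (-2 + 7)² - 35*(-2 + 7)) - 2105) = 1667/((8 + 5² - 35*5) - 2105) = 1667/((8 + 25 - 175) - 2105) = 1667/(-142 - 2105) = 1667/(-2247) = 1667*(-1/2247) = -1667/2247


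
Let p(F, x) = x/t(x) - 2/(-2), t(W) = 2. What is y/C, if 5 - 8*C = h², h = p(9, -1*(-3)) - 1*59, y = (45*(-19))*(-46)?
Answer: -66240/671 ≈ -98.718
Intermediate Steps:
y = 39330 (y = -855*(-46) = 39330)
p(F, x) = 1 + x/2 (p(F, x) = x/2 - 2/(-2) = x*(½) - 2*(-½) = x/2 + 1 = 1 + x/2)
h = -113/2 (h = (1 + (-1*(-3))/2) - 1*59 = (1 + (½)*3) - 59 = (1 + 3/2) - 59 = 5/2 - 59 = -113/2 ≈ -56.500)
C = -12749/32 (C = 5/8 - (-113/2)²/8 = 5/8 - ⅛*12769/4 = 5/8 - 12769/32 = -12749/32 ≈ -398.41)
y/C = 39330/(-12749/32) = 39330*(-32/12749) = -66240/671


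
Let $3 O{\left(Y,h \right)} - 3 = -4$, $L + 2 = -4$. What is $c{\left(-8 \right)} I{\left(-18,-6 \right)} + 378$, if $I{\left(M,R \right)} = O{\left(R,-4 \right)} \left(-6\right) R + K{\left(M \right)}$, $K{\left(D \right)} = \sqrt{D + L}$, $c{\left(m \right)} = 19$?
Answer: $150 + 38 i \sqrt{6} \approx 150.0 + 93.081 i$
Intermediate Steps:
$L = -6$ ($L = -2 - 4 = -6$)
$O{\left(Y,h \right)} = - \frac{1}{3}$ ($O{\left(Y,h \right)} = 1 + \frac{1}{3} \left(-4\right) = 1 - \frac{4}{3} = - \frac{1}{3}$)
$K{\left(D \right)} = \sqrt{-6 + D}$ ($K{\left(D \right)} = \sqrt{D - 6} = \sqrt{-6 + D}$)
$I{\left(M,R \right)} = \sqrt{-6 + M} + 2 R$ ($I{\left(M,R \right)} = \left(- \frac{1}{3}\right) \left(-6\right) R + \sqrt{-6 + M} = 2 R + \sqrt{-6 + M} = \sqrt{-6 + M} + 2 R$)
$c{\left(-8 \right)} I{\left(-18,-6 \right)} + 378 = 19 \left(\sqrt{-6 - 18} + 2 \left(-6\right)\right) + 378 = 19 \left(\sqrt{-24} - 12\right) + 378 = 19 \left(2 i \sqrt{6} - 12\right) + 378 = 19 \left(-12 + 2 i \sqrt{6}\right) + 378 = \left(-228 + 38 i \sqrt{6}\right) + 378 = 150 + 38 i \sqrt{6}$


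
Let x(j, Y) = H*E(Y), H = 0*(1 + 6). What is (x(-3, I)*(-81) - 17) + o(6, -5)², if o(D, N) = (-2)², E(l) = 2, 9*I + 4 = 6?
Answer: -1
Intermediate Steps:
I = 2/9 (I = -4/9 + (⅑)*6 = -4/9 + ⅔ = 2/9 ≈ 0.22222)
H = 0 (H = 0*7 = 0)
o(D, N) = 4
x(j, Y) = 0 (x(j, Y) = 0*2 = 0)
(x(-3, I)*(-81) - 17) + o(6, -5)² = (0*(-81) - 17) + 4² = (0 - 17) + 16 = -17 + 16 = -1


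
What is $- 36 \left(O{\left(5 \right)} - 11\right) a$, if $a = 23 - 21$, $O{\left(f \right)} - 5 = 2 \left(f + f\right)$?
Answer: $-1008$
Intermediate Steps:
$O{\left(f \right)} = 5 + 4 f$ ($O{\left(f \right)} = 5 + 2 \left(f + f\right) = 5 + 2 \cdot 2 f = 5 + 4 f$)
$a = 2$
$- 36 \left(O{\left(5 \right)} - 11\right) a = - 36 \left(\left(5 + 4 \cdot 5\right) - 11\right) 2 = - 36 \left(\left(5 + 20\right) - 11\right) 2 = - 36 \left(25 - 11\right) 2 = \left(-36\right) 14 \cdot 2 = \left(-504\right) 2 = -1008$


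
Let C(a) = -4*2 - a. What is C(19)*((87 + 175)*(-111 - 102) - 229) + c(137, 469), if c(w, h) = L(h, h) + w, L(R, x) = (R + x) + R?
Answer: 1514489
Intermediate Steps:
L(R, x) = x + 2*R
c(w, h) = w + 3*h (c(w, h) = (h + 2*h) + w = 3*h + w = w + 3*h)
C(a) = -8 - a
C(19)*((87 + 175)*(-111 - 102) - 229) + c(137, 469) = (-8 - 1*19)*((87 + 175)*(-111 - 102) - 229) + (137 + 3*469) = (-8 - 19)*(262*(-213) - 229) + (137 + 1407) = -27*(-55806 - 229) + 1544 = -27*(-56035) + 1544 = 1512945 + 1544 = 1514489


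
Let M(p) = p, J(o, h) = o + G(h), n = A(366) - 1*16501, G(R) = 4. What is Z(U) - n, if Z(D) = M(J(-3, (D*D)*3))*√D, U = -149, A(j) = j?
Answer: 16135 + I*√149 ≈ 16135.0 + 12.207*I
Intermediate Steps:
n = -16135 (n = 366 - 1*16501 = 366 - 16501 = -16135)
J(o, h) = 4 + o (J(o, h) = o + 4 = 4 + o)
Z(D) = √D (Z(D) = (4 - 3)*√D = 1*√D = √D)
Z(U) - n = √(-149) - 1*(-16135) = I*√149 + 16135 = 16135 + I*√149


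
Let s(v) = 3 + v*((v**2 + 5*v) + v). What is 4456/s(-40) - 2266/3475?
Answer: -138748202/189029575 ≈ -0.73400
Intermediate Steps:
s(v) = 3 + v*(v**2 + 6*v)
4456/s(-40) - 2266/3475 = 4456/(3 + (-40)**3 + 6*(-40)**2) - 2266/3475 = 4456/(3 - 64000 + 6*1600) - 2266*1/3475 = 4456/(3 - 64000 + 9600) - 2266/3475 = 4456/(-54397) - 2266/3475 = 4456*(-1/54397) - 2266/3475 = -4456/54397 - 2266/3475 = -138748202/189029575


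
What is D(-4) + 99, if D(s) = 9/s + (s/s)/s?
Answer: 193/2 ≈ 96.500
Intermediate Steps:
D(s) = 10/s (D(s) = 9/s + 1/s = 10/s)
D(-4) + 99 = 10/(-4) + 99 = 10*(-¼) + 99 = -5/2 + 99 = 193/2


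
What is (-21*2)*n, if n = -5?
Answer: 210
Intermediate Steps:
(-21*2)*n = -21*2*(-5) = -42*(-5) = 210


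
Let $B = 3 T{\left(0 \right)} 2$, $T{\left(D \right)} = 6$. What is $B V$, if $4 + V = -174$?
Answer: $-6408$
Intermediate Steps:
$V = -178$ ($V = -4 - 174 = -178$)
$B = 36$ ($B = 3 \cdot 6 \cdot 2 = 18 \cdot 2 = 36$)
$B V = 36 \left(-178\right) = -6408$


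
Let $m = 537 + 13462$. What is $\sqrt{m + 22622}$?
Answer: $3 \sqrt{4069} \approx 191.37$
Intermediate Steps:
$m = 13999$
$\sqrt{m + 22622} = \sqrt{13999 + 22622} = \sqrt{36621} = 3 \sqrt{4069}$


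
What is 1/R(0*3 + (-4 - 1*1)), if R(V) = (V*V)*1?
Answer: 1/25 ≈ 0.040000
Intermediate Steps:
R(V) = V**2 (R(V) = V**2*1 = V**2)
1/R(0*3 + (-4 - 1*1)) = 1/((0*3 + (-4 - 1*1))**2) = 1/((0 + (-4 - 1))**2) = 1/((0 - 5)**2) = 1/((-5)**2) = 1/25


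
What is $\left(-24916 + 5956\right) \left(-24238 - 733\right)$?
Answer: $473450160$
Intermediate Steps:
$\left(-24916 + 5956\right) \left(-24238 - 733\right) = \left(-18960\right) \left(-24971\right) = 473450160$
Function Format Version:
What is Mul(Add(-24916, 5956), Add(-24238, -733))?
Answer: 473450160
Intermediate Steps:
Mul(Add(-24916, 5956), Add(-24238, -733)) = Mul(-18960, -24971) = 473450160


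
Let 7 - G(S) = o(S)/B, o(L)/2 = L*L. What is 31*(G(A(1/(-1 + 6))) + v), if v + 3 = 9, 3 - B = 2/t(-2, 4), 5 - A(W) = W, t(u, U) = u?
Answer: 1147/25 ≈ 45.880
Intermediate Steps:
o(L) = 2*L² (o(L) = 2*(L*L) = 2*L²)
A(W) = 5 - W
B = 4 (B = 3 - 2/(-2) = 3 - 2*(-1)/2 = 3 - 1*(-1) = 3 + 1 = 4)
v = 6 (v = -3 + 9 = 6)
G(S) = 7 - S²/2 (G(S) = 7 - 2*S²/4 = 7 - S²/2)
31*(G(A(1/(-1 + 6))) + v) = 31*((7 - (5 - 1/(-1 + 6))²/2) + 6) = 31*((7 - (5 - 1/5)²/2) + 6) = 31*((7 - (5 - 1*⅕)²/2) + 6) = 31*((7 - (5 - ⅕)²/2) + 6) = 31*((7 - (24/5)²/2) + 6) = 31*((7 - ½*576/25) + 6) = 31*((7 - 288/25) + 6) = 31*(-113/25 + 6) = 31*(37/25) = 1147/25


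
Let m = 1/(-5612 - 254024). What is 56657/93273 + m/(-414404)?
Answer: 6095964416349481/10035633531557712 ≈ 0.60743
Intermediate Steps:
m = -1/259636 (m = 1/(-259636) = -1/259636 ≈ -3.8515e-6)
56657/93273 + m/(-414404) = 56657/93273 - 1/259636/(-414404) = 56657*(1/93273) - 1/259636*(-1/414404) = 56657/93273 + 1/107594196944 = 6095964416349481/10035633531557712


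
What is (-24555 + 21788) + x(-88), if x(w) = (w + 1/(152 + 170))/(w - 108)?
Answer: -174602569/63112 ≈ -2766.6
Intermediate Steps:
x(w) = (1/322 + w)/(-108 + w) (x(w) = (w + 1/322)/(-108 + w) = (1/322 + w)/(-108 + w))
(-24555 + 21788) + x(-88) = (-24555 + 21788) + (1/322 - 88)/(-108 - 88) = -2767 - 28335/322/(-196) = -2767 - 1/196*(-28335/322) = -2767 + 28335/63112 = -174602569/63112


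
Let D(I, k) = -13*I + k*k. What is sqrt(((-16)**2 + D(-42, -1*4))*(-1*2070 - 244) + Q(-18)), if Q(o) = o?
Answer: 7*I*sqrt(38630) ≈ 1375.8*I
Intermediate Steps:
D(I, k) = k**2 - 13*I (D(I, k) = -13*I + k**2 = k**2 - 13*I)
sqrt(((-16)**2 + D(-42, -1*4))*(-1*2070 - 244) + Q(-18)) = sqrt(((-16)**2 + ((-1*4)**2 - 13*(-42)))*(-1*2070 - 244) - 18) = sqrt((256 + ((-4)**2 + 546))*(-2070 - 244) - 18) = sqrt((256 + (16 + 546))*(-2314) - 18) = sqrt((256 + 562)*(-2314) - 18) = sqrt(818*(-2314) - 18) = sqrt(-1892852 - 18) = sqrt(-1892870) = 7*I*sqrt(38630)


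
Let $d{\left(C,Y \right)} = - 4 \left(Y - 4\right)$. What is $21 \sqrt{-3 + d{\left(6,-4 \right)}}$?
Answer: $21 \sqrt{29} \approx 113.09$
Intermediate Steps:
$d{\left(C,Y \right)} = 16 - 4 Y$ ($d{\left(C,Y \right)} = - 4 \left(-4 + Y\right) = 16 - 4 Y$)
$21 \sqrt{-3 + d{\left(6,-4 \right)}} = 21 \sqrt{-3 + \left(16 - -16\right)} = 21 \sqrt{-3 + \left(16 + 16\right)} = 21 \sqrt{-3 + 32} = 21 \sqrt{29}$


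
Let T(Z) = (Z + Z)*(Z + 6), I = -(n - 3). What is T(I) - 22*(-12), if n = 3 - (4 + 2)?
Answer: 408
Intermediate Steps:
n = -3 (n = 3 - 1*6 = 3 - 6 = -3)
I = 6 (I = -(-3 - 3) = -1*(-6) = 6)
T(Z) = 2*Z*(6 + Z) (T(Z) = (2*Z)*(6 + Z) = 2*Z*(6 + Z))
T(I) - 22*(-12) = 2*6*(6 + 6) - 22*(-12) = 2*6*12 + 264 = 144 + 264 = 408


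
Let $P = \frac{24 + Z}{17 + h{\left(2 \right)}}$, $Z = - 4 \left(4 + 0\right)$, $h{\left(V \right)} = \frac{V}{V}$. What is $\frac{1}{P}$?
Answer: $\frac{9}{4} \approx 2.25$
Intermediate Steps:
$h{\left(V \right)} = 1$
$Z = -16$ ($Z = \left(-4\right) 4 = -16$)
$P = \frac{4}{9}$ ($P = \frac{24 - 16}{17 + 1} = \frac{1}{18} \cdot 8 = \frac{4}{9} \approx 0.44444$)
$\frac{1}{P} = \frac{1}{\frac{4}{9}} = \frac{9}{4}$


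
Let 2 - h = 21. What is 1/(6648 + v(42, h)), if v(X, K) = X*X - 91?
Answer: 1/8321 ≈ 0.00012018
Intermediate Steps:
h = -19 (h = 2 - 1*21 = 2 - 21 = -19)
v(X, K) = -91 + X**2 (v(X, K) = X**2 - 91 = -91 + X**2)
1/(6648 + v(42, h)) = 1/(6648 + (-91 + 42**2)) = 1/(6648 + (-91 + 1764)) = 1/(6648 + 1673) = 1/8321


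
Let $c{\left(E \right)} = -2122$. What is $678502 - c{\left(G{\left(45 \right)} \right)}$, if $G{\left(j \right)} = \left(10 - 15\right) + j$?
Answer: $680624$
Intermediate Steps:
$G{\left(j \right)} = -5 + j$
$678502 - c{\left(G{\left(45 \right)} \right)} = 678502 - -2122 = 678502 + 2122 = 680624$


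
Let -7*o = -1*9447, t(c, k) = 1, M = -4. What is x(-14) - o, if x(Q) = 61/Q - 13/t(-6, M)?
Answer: -19137/14 ≈ -1366.9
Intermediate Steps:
o = 9447/7 (o = -(-1)*9447/7 = -1/7*(-9447) = 9447/7 ≈ 1349.6)
x(Q) = -13 + 61/Q (x(Q) = 61/Q - 13/1 = 61/Q - 13*1 = 61/Q - 13 = -13 + 61/Q)
x(-14) - o = (-13 + 61/(-14)) - 1*9447/7 = (-13 + 61*(-1/14)) - 9447/7 = (-13 - 61/14) - 9447/7 = -243/14 - 9447/7 = -19137/14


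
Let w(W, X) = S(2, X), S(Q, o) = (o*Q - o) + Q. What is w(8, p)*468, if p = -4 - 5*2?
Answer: -5616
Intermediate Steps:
p = -14 (p = -4 - 10 = -14)
S(Q, o) = Q - o + Q*o (S(Q, o) = (Q*o - o) + Q = (-o + Q*o) + Q = Q - o + Q*o)
w(W, X) = 2 + X (w(W, X) = 2 - X + 2*X = 2 + X)
w(8, p)*468 = (2 - 14)*468 = -12*468 = -5616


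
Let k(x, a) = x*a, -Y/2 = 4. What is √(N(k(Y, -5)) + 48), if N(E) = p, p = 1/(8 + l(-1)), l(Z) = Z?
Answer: √2359/7 ≈ 6.9385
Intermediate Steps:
Y = -8 (Y = -2*4 = -8)
k(x, a) = a*x
p = ⅐ (p = 1/(8 - 1) = 1/7 = ⅐ ≈ 0.14286)
N(E) = ⅐
√(N(k(Y, -5)) + 48) = √(⅐ + 48) = √(337/7) = √2359/7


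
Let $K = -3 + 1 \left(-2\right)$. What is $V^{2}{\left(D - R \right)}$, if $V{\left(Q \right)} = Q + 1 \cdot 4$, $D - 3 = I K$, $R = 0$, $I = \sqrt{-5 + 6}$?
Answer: $4$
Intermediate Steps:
$I = 1$ ($I = \sqrt{1} = 1$)
$K = -5$ ($K = -3 - 2 = -5$)
$D = -2$ ($D = 3 + 1 \left(-5\right) = 3 - 5 = -2$)
$V{\left(Q \right)} = 4 + Q$ ($V{\left(Q \right)} = Q + 4 = 4 + Q$)
$V^{2}{\left(D - R \right)} = \left(4 - 2\right)^{2} = 2^{2} = 4$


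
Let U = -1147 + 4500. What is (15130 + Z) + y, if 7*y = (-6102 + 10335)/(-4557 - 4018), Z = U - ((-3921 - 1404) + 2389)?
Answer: 1285671242/60025 ≈ 21419.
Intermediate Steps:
U = 3353
Z = 6289 (Z = 3353 - ((-3921 - 1404) + 2389) = 3353 - (-5325 + 2389) = 3353 - 1*(-2936) = 3353 + 2936 = 6289)
y = -4233/60025 (y = ((-6102 + 10335)/(-4557 - 4018))/7 = (4233/(-8575))/7 = (4233*(-1/8575))/7 = (1/7)*(-4233/8575) = -4233/60025 ≈ -0.070521)
(15130 + Z) + y = (15130 + 6289) - 4233/60025 = 21419 - 4233/60025 = 1285671242/60025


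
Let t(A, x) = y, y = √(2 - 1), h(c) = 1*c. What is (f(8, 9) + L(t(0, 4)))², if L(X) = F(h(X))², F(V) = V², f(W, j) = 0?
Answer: 1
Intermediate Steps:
h(c) = c
y = 1 (y = √1 = 1)
t(A, x) = 1
L(X) = X⁴ (L(X) = (X²)² = X⁴)
(f(8, 9) + L(t(0, 4)))² = (0 + 1⁴)² = (0 + 1)² = 1² = 1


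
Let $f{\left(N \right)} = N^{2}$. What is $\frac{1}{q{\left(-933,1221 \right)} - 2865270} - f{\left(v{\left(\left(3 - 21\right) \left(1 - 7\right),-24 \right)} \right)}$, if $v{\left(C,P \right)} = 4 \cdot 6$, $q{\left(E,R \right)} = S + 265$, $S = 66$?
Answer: $- \frac{1650204865}{2864939} \approx -576.0$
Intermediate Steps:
$q{\left(E,R \right)} = 331$ ($q{\left(E,R \right)} = 66 + 265 = 331$)
$v{\left(C,P \right)} = 24$
$\frac{1}{q{\left(-933,1221 \right)} - 2865270} - f{\left(v{\left(\left(3 - 21\right) \left(1 - 7\right),-24 \right)} \right)} = \frac{1}{331 - 2865270} - 24^{2} = \frac{1}{-2864939} - 576 = - \frac{1}{2864939} - 576 = - \frac{1650204865}{2864939}$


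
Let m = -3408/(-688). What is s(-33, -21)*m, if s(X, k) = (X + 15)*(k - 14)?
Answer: 134190/43 ≈ 3120.7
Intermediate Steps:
s(X, k) = (-14 + k)*(15 + X) (s(X, k) = (15 + X)*(-14 + k) = (-14 + k)*(15 + X))
m = 213/43 (m = -3408*(-1/688) = 213/43 ≈ 4.9535)
s(-33, -21)*m = (-210 - 14*(-33) + 15*(-21) - 33*(-21))*(213/43) = (-210 + 462 - 315 + 693)*(213/43) = 630*(213/43) = 134190/43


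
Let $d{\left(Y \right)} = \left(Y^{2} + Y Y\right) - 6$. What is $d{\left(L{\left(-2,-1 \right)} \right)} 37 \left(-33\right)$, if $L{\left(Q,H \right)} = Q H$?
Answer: $-2442$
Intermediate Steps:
$L{\left(Q,H \right)} = H Q$
$d{\left(Y \right)} = -6 + 2 Y^{2}$ ($d{\left(Y \right)} = \left(Y^{2} + Y^{2}\right) - 6 = 2 Y^{2} - 6 = -6 + 2 Y^{2}$)
$d{\left(L{\left(-2,-1 \right)} \right)} 37 \left(-33\right) = \left(-6 + 2 \left(\left(-1\right) \left(-2\right)\right)^{2}\right) 37 \left(-33\right) = \left(-6 + 2 \cdot 2^{2}\right) 37 \left(-33\right) = \left(-6 + 2 \cdot 4\right) 37 \left(-33\right) = \left(-6 + 8\right) 37 \left(-33\right) = 2 \cdot 37 \left(-33\right) = 74 \left(-33\right) = -2442$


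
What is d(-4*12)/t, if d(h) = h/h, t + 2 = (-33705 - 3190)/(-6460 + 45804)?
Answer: -39344/115583 ≈ -0.34040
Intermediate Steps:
t = -115583/39344 (t = -2 + (-33705 - 3190)/(-6460 + 45804) = -2 - 36895/39344 = -115583/39344 ≈ -2.9378)
d(h) = 1
d(-4*12)/t = 1/(-115583/39344) = 1*(-39344/115583) = -39344/115583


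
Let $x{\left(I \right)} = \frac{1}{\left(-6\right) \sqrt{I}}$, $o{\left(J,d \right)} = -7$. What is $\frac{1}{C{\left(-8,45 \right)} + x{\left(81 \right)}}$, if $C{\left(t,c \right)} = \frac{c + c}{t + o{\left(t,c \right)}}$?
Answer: $- \frac{54}{325} \approx -0.16615$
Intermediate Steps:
$C{\left(t,c \right)} = \frac{2 c}{-7 + t}$ ($C{\left(t,c \right)} = \frac{c + c}{t - 7} = \frac{2 c}{-7 + t}$)
$x{\left(I \right)} = - \frac{1}{6 \sqrt{I}}$
$\frac{1}{C{\left(-8,45 \right)} + x{\left(81 \right)}} = \frac{1}{2 \cdot 45 \frac{1}{-7 - 8} - \frac{1}{6 \cdot 9}} = \frac{1}{2 \cdot 45 \frac{1}{-15} - \frac{1}{54}} = \frac{1}{2 \cdot 45 \left(- \frac{1}{15}\right) - \frac{1}{54}} = \frac{1}{-6 - \frac{1}{54}} = \frac{1}{- \frac{325}{54}} = - \frac{54}{325}$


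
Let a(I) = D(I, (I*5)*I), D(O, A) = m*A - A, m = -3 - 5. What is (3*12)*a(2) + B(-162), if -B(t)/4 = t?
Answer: -5832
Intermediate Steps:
m = -8
B(t) = -4*t
D(O, A) = -9*A (D(O, A) = -8*A - A = -9*A)
a(I) = -45*I**2 (a(I) = -9*I*5*I = -9*5*I*I = -45*I**2)
(3*12)*a(2) + B(-162) = (3*12)*(-45*2**2) - 4*(-162) = 36*(-45*4) + 648 = 36*(-180) + 648 = -6480 + 648 = -5832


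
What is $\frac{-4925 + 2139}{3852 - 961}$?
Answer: $- \frac{398}{413} \approx -0.96368$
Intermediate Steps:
$\frac{-4925 + 2139}{3852 - 961} = - \frac{2786}{3852 + \left(-2394 + 1433\right)} = - \frac{2786}{3852 - 961} = - \frac{2786}{2891} = \left(-2786\right) \frac{1}{2891} = - \frac{398}{413}$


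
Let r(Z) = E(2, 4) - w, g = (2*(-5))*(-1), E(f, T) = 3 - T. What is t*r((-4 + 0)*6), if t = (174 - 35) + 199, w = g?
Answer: -3718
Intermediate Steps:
g = 10 (g = -10*(-1) = 10)
w = 10
r(Z) = -11 (r(Z) = (3 - 1*4) - 1*10 = (3 - 4) - 10 = -1 - 10 = -11)
t = 338 (t = 139 + 199 = 338)
t*r((-4 + 0)*6) = 338*(-11) = -3718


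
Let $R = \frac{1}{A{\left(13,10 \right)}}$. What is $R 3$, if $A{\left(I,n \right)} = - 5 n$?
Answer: $- \frac{3}{50} \approx -0.06$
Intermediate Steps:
$R = - \frac{1}{50}$ ($R = \frac{1}{\left(-5\right) 10} = \frac{1}{-50} = - \frac{1}{50} \approx -0.02$)
$R 3 = \left(- \frac{1}{50}\right) 3 = - \frac{3}{50}$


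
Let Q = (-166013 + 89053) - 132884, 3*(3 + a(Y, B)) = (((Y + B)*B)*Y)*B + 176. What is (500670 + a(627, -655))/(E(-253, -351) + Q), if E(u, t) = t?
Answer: 7530460723/630585 ≈ 11942.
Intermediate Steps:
a(Y, B) = 167/3 + Y*B²*(B + Y)/3 (a(Y, B) = -3 + ((((Y + B)*B)*Y)*B + 176)/3 = -3 + ((((B + Y)*B)*Y)*B + 176)/3 = -3 + (((B*(B + Y))*Y)*B + 176)/3 = -3 + ((B*Y*(B + Y))*B + 176)/3 = -3 + (Y*B²*(B + Y) + 176)/3 = -3 + (176 + Y*B²*(B + Y))/3 = -3 + (176/3 + Y*B²*(B + Y)/3) = 167/3 + Y*B²*(B + Y)/3)
Q = -209844 (Q = -76960 - 132884 = -209844)
(500670 + a(627, -655))/(E(-253, -351) + Q) = (500670 + (167/3 + (⅓)*627*(-655)³ + (⅓)*(-655)²*627²))/(-351 - 209844) = (500670 + (167/3 + (⅓)*627*(-281011375) + (⅓)*429025*393129))/(-210195) = (500670 + (167/3 - 58731377375 + 56220723075))*(-1/210195) = (500670 - 7531962733/3)*(-1/210195) = -7530460723/3*(-1/210195) = 7530460723/630585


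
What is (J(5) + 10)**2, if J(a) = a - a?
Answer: 100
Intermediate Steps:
J(a) = 0
(J(5) + 10)**2 = (0 + 10)**2 = 10**2 = 100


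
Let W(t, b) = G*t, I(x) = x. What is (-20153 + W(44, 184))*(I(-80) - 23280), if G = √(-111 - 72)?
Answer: 470774080 - 1027840*I*√183 ≈ 4.7077e+8 - 1.3904e+7*I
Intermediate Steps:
G = I*√183 (G = √(-183) = I*√183 ≈ 13.528*I)
W(t, b) = I*t*√183 (W(t, b) = (I*√183)*t = I*t*√183)
(-20153 + W(44, 184))*(I(-80) - 23280) = (-20153 + I*44*√183)*(-80 - 23280) = (-20153 + 44*I*√183)*(-23360) = 470774080 - 1027840*I*√183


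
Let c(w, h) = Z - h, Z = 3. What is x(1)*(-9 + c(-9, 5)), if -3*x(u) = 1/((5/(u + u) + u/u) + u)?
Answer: 22/27 ≈ 0.81481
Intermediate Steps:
x(u) = -1/(3*(1 + u + 5/(2*u))) (x(u) = -1/(3*((5/(u + u) + u/u) + u)) = -1/(3*((5/((2*u)) + 1) + u)) = -1/(3*((5*(1/(2*u)) + 1) + u)) = -1/(3*((5/(2*u) + 1) + u)) = -1/(3*((1 + 5/(2*u)) + u)) = -1/(3*(1 + u + 5/(2*u))))
c(w, h) = 3 - h
x(1)*(-9 + c(-9, 5)) = (-2*1/(15 + 6*1 + 6*1²))*(-9 + (3 - 1*5)) = (-2*1/(15 + 6 + 6*1))*(-9 + (3 - 5)) = (-2*1/(15 + 6 + 6))*(-9 - 2) = -2*1/27*(-11) = -2*1*1/27*(-11) = -2/27*(-11) = 22/27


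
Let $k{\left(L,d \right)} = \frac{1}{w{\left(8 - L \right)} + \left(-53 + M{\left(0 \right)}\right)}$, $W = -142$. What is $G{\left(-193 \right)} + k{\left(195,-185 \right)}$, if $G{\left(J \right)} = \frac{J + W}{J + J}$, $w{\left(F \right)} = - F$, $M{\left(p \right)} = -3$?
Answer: $\frac{44271}{50566} \approx 0.87551$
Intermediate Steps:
$G{\left(J \right)} = \frac{-142 + J}{2 J}$ ($G{\left(J \right)} = \frac{J - 142}{J + J} = \frac{-142 + J}{2 J}$)
$k{\left(L,d \right)} = \frac{1}{-64 + L}$ ($k{\left(L,d \right)} = \frac{1}{- (8 - L) - 56} = \frac{1}{\left(-8 + L\right) - 56} = \frac{1}{-64 + L}$)
$G{\left(-193 \right)} + k{\left(195,-185 \right)} = \frac{-142 - 193}{2 \left(-193\right)} + \frac{1}{-64 + 195} = \frac{1}{2} \left(- \frac{1}{193}\right) \left(-335\right) + \frac{1}{131} = \frac{335}{386} + \frac{1}{131} = \frac{44271}{50566}$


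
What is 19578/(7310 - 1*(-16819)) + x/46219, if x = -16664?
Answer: 167596642/371739417 ≈ 0.45084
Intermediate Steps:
19578/(7310 - 1*(-16819)) + x/46219 = 19578/(7310 - 1*(-16819)) - 16664/46219 = 19578/(7310 + 16819) - 16664*1/46219 = 19578/24129 - 16664/46219 = 19578*(1/24129) - 16664/46219 = 6526/8043 - 16664/46219 = 167596642/371739417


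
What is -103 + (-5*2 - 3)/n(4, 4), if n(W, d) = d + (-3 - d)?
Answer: -296/3 ≈ -98.667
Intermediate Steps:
n(W, d) = -3
-103 + (-5*2 - 3)/n(4, 4) = -103 + (-5*2 - 3)/(-3) = -103 - (-10 - 3)/3 = -103 - 1/3*(-13) = -103 + 13/3 = -296/3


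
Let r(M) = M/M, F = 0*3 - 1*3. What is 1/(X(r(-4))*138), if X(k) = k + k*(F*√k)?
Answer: -1/276 ≈ -0.0036232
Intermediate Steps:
F = -3 (F = 0 - 3 = -3)
r(M) = 1
X(k) = k - 3*k^(3/2) (X(k) = k + k*(-3*√k) = k - 3*k^(3/2))
1/(X(r(-4))*138) = 1/((1 - 3*1^(3/2))*138) = 1/((1 - 3*1)*138) = 1/((1 - 3)*138) = 1/(-2*138) = 1/(-276) = -1/276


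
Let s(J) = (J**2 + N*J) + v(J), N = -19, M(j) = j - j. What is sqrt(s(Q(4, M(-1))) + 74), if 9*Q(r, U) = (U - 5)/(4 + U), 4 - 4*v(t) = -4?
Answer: sqrt(101941)/36 ≈ 8.8689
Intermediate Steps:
M(j) = 0
v(t) = 2 (v(t) = 1 - 1/4*(-4) = 1 + 1 = 2)
Q(r, U) = (-5 + U)/(9*(4 + U)) (Q(r, U) = ((U - 5)/(4 + U))/9 = ((-5 + U)/(4 + U))/9 = (-5 + U)/(9*(4 + U)))
s(J) = 2 + J**2 - 19*J (s(J) = (J**2 - 19*J) + 2 = 2 + J**2 - 19*J)
sqrt(s(Q(4, M(-1))) + 74) = sqrt((2 + ((-5 + 0)/(9*(4 + 0)))**2 - 19*(-5 + 0)/(9*(4 + 0))) + 74) = sqrt((2 + ((1/9)*(-5)/4)**2 - 19*(-5)/(9*4)) + 74) = sqrt((2 + ((1/9)*(1/4)*(-5))**2 - 19*(-5)/(9*4)) + 74) = sqrt((2 + (-5/36)**2 - 19*(-5/36)) + 74) = sqrt((2 + 25/1296 + 95/36) + 74) = sqrt(6037/1296 + 74) = sqrt(101941/1296) = sqrt(101941)/36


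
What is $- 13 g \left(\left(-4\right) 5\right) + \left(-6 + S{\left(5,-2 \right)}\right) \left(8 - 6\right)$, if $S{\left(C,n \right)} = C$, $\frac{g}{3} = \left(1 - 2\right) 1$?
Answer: $-782$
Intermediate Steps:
$g = -3$ ($g = 3 \left(1 - 2\right) 1 = 3 \left(\left(-1\right) 1\right) = 3 \left(-1\right) = -3$)
$- 13 g \left(\left(-4\right) 5\right) + \left(-6 + S{\left(5,-2 \right)}\right) \left(8 - 6\right) = - 13 \left(- 3 \left(\left(-4\right) 5\right)\right) + \left(-6 + 5\right) \left(8 - 6\right) = - 13 \left(\left(-3\right) \left(-20\right)\right) - 2 = \left(-13\right) 60 - 2 = -780 - 2 = -782$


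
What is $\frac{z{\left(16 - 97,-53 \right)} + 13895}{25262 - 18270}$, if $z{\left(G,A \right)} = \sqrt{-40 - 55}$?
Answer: $\frac{13895}{6992} + \frac{i \sqrt{95}}{6992} \approx 1.9873 + 0.001394 i$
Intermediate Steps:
$z{\left(G,A \right)} = i \sqrt{95}$ ($z{\left(G,A \right)} = \sqrt{-95} = i \sqrt{95}$)
$\frac{z{\left(16 - 97,-53 \right)} + 13895}{25262 - 18270} = \frac{i \sqrt{95} + 13895}{25262 - 18270} = \frac{13895 + i \sqrt{95}}{6992} = \left(13895 + i \sqrt{95}\right) \frac{1}{6992} = \frac{13895}{6992} + \frac{i \sqrt{95}}{6992}$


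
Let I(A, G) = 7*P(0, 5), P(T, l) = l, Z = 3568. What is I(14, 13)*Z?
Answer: 124880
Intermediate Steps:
I(A, G) = 35 (I(A, G) = 7*5 = 35)
I(14, 13)*Z = 35*3568 = 124880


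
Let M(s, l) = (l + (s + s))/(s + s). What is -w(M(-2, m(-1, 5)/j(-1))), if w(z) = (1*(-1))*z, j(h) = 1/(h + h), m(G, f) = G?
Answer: ½ ≈ 0.50000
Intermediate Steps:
j(h) = 1/(2*h)
M(s, l) = (l + 2*s)/(2*s) (M(s, l) = (l + 2*s)/((2*s)) = (l + 2*s)*(1/(2*s)) = (l + 2*s)/(2*s))
w(z) = -z
-w(M(-2, m(-1, 5)/j(-1))) = -(-1)*(-2 + (-1/((½)/(-1)))/2)/(-2) = -(-1)*(-(-2 + (-1/((½)*(-1)))/2)/2) = -(-1)*(-(-2 + (-1/(-½))/2)/2) = -(-1)*(-(-2 + (-1*(-2))/2)/2) = -(-1)*(-(-2 + (½)*2)/2) = -(-1)*(-(-2 + 1)/2) = -(-1)*(-½*(-1)) = -(-1)/2 = -1*(-½) = ½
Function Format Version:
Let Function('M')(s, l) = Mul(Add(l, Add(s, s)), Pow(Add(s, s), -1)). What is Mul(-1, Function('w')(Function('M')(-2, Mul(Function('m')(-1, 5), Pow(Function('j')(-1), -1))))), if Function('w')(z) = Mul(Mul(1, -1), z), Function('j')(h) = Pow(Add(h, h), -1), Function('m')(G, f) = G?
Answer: Rational(1, 2) ≈ 0.50000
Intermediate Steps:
Function('j')(h) = Mul(Rational(1, 2), Pow(h, -1)) (Function('j')(h) = Pow(Mul(2, h), -1) = Mul(Rational(1, 2), Pow(h, -1)))
Function('M')(s, l) = Mul(Rational(1, 2), Pow(s, -1), Add(l, Mul(2, s))) (Function('M')(s, l) = Mul(Add(l, Mul(2, s)), Pow(Mul(2, s), -1)) = Mul(Add(l, Mul(2, s)), Mul(Rational(1, 2), Pow(s, -1))) = Mul(Rational(1, 2), Pow(s, -1), Add(l, Mul(2, s))))
Function('w')(z) = Mul(-1, z)
Mul(-1, Function('w')(Function('M')(-2, Mul(Function('m')(-1, 5), Pow(Function('j')(-1), -1))))) = Mul(-1, Mul(-1, Mul(Pow(-2, -1), Add(-2, Mul(Rational(1, 2), Mul(-1, Pow(Mul(Rational(1, 2), Pow(-1, -1)), -1))))))) = Mul(-1, Mul(-1, Mul(Rational(-1, 2), Add(-2, Mul(Rational(1, 2), Mul(-1, Pow(Mul(Rational(1, 2), -1), -1))))))) = Mul(-1, Mul(-1, Mul(Rational(-1, 2), Add(-2, Mul(Rational(1, 2), Mul(-1, Pow(Rational(-1, 2), -1))))))) = Mul(-1, Mul(-1, Mul(Rational(-1, 2), Add(-2, Mul(Rational(1, 2), Mul(-1, -2)))))) = Mul(-1, Mul(-1, Mul(Rational(-1, 2), Add(-2, Mul(Rational(1, 2), 2))))) = Mul(-1, Mul(-1, Mul(Rational(-1, 2), Add(-2, 1)))) = Mul(-1, Mul(-1, Mul(Rational(-1, 2), -1))) = Mul(-1, Mul(-1, Rational(1, 2))) = Mul(-1, Rational(-1, 2)) = Rational(1, 2)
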